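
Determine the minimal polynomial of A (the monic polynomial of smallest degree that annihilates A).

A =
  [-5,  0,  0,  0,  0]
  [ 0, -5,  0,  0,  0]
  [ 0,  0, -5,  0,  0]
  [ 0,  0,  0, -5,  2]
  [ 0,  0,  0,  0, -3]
x^2 + 8*x + 15

The characteristic polynomial is χ_A(x) = (x + 3)*(x + 5)^4, so the eigenvalues are known. The minimal polynomial is
  m_A(x) = Π_λ (x − λ)^{k_λ}
where k_λ is the size of the *largest* Jordan block for λ (equivalently, the smallest k with (A − λI)^k v = 0 for every generalised eigenvector v of λ).

  λ = -5: largest Jordan block has size 1, contributing (x + 5)
  λ = -3: largest Jordan block has size 1, contributing (x + 3)

So m_A(x) = (x + 3)*(x + 5) = x^2 + 8*x + 15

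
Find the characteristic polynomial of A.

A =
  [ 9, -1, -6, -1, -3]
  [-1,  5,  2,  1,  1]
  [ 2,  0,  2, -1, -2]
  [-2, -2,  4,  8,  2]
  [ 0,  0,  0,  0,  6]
x^5 - 30*x^4 + 360*x^3 - 2160*x^2 + 6480*x - 7776

Expanding det(x·I − A) (e.g. by cofactor expansion or by noting that A is similar to its Jordan form J, which has the same characteristic polynomial as A) gives
  χ_A(x) = x^5 - 30*x^4 + 360*x^3 - 2160*x^2 + 6480*x - 7776
which factors as (x - 6)^5. The eigenvalues (with algebraic multiplicities) are λ = 6 with multiplicity 5.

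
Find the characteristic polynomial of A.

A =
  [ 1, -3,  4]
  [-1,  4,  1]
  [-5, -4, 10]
x^3 - 15*x^2 + 75*x - 125

Expanding det(x·I − A) (e.g. by cofactor expansion or by noting that A is similar to its Jordan form J, which has the same characteristic polynomial as A) gives
  χ_A(x) = x^3 - 15*x^2 + 75*x - 125
which factors as (x - 5)^3. The eigenvalues (with algebraic multiplicities) are λ = 5 with multiplicity 3.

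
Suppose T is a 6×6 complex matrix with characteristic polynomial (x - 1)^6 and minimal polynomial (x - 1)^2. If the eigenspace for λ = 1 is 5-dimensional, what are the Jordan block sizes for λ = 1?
Block sizes for λ = 1: [2, 1, 1, 1, 1]

Step 1 — from the characteristic polynomial, algebraic multiplicity of λ = 1 is 6. From dim ker(T − (1)·I) = 5, there are exactly 5 Jordan blocks for λ = 1.
Step 2 — from the minimal polynomial, the factor (x − 1)^2 tells us the largest block for λ = 1 has size 2.
Step 3 — with total size 6, 5 blocks, and largest block 2, the block sizes (in nonincreasing order) are [2, 1, 1, 1, 1].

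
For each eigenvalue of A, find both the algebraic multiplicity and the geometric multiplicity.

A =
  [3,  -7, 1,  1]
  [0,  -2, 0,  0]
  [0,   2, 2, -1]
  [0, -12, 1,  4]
λ = -2: alg = 1, geom = 1; λ = 3: alg = 3, geom = 2

Step 1 — factor the characteristic polynomial to read off the algebraic multiplicities:
  χ_A(x) = (x - 3)^3*(x + 2)

Step 2 — compute geometric multiplicities via the rank-nullity identity g(λ) = n − rank(A − λI):
  rank(A − (-2)·I) = 3, so dim ker(A − (-2)·I) = n − 3 = 1
  rank(A − (3)·I) = 2, so dim ker(A − (3)·I) = n − 2 = 2

Summary:
  λ = -2: algebraic multiplicity = 1, geometric multiplicity = 1
  λ = 3: algebraic multiplicity = 3, geometric multiplicity = 2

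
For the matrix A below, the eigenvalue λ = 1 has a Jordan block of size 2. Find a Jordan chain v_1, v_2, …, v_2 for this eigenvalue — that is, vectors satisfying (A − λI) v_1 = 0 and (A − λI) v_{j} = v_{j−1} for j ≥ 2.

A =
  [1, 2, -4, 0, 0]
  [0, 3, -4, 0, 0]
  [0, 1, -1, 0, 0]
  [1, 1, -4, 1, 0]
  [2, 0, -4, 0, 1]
A Jordan chain for λ = 1 of length 2:
v_1 = (0, 0, 0, 1, 2)ᵀ
v_2 = (1, 0, 0, 0, 0)ᵀ

Let N = A − (1)·I. We want v_2 with N^2 v_2 = 0 but N^1 v_2 ≠ 0; then v_{j-1} := N · v_j for j = 2, …, 2.

Pick v_2 = (1, 0, 0, 0, 0)ᵀ.
Then v_1 = N · v_2 = (0, 0, 0, 1, 2)ᵀ.

Sanity check: (A − (1)·I) v_1 = (0, 0, 0, 0, 0)ᵀ = 0. ✓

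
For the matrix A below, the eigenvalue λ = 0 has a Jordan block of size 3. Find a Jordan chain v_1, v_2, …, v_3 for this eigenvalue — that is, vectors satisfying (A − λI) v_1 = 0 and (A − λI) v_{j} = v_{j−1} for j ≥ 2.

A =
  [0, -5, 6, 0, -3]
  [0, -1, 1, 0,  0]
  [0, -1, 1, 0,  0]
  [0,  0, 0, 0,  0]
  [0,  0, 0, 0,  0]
A Jordan chain for λ = 0 of length 3:
v_1 = (-1, 0, 0, 0, 0)ᵀ
v_2 = (-5, -1, -1, 0, 0)ᵀ
v_3 = (0, 1, 0, 0, 0)ᵀ

Let N = A − (0)·I. We want v_3 with N^3 v_3 = 0 but N^2 v_3 ≠ 0; then v_{j-1} := N · v_j for j = 3, …, 2.

Pick v_3 = (0, 1, 0, 0, 0)ᵀ.
Then v_2 = N · v_3 = (-5, -1, -1, 0, 0)ᵀ.
Then v_1 = N · v_2 = (-1, 0, 0, 0, 0)ᵀ.

Sanity check: (A − (0)·I) v_1 = (0, 0, 0, 0, 0)ᵀ = 0. ✓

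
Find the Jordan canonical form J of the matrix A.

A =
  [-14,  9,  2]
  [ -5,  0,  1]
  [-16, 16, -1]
J_3(-5)

The characteristic polynomial is
  det(x·I − A) = x^3 + 15*x^2 + 75*x + 125 = (x + 5)^3

Eigenvalues and multiplicities (the geometric multiplicity of λ is n − rank(A − λI), which equals the number of Jordan blocks for λ):
  λ = -5: algebraic multiplicity = 3, geometric multiplicity = 1

Determining the block sizes for each eigenvalue:
  λ = -5: one block (gm = 1), so the single block has size am = 3 → block sizes [3]

Assembling the blocks gives a Jordan form
J =
  [-5,  1,  0]
  [ 0, -5,  1]
  [ 0,  0, -5]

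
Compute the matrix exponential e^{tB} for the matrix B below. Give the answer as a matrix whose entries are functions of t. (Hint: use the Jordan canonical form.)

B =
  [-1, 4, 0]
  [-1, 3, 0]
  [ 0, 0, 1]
e^{tB} =
  [-2*t*exp(t) + exp(t), 4*t*exp(t), 0]
  [-t*exp(t), 2*t*exp(t) + exp(t), 0]
  [0, 0, exp(t)]

Strategy: write B = P · J · P⁻¹ where J is a Jordan canonical form, so e^{tB} = P · e^{tJ} · P⁻¹, and e^{tJ} can be computed block-by-block.

B has Jordan form
J =
  [1, 1, 0]
  [0, 1, 0]
  [0, 0, 1]
(up to reordering of blocks).

Per-block formulas:
  For a 1×1 block at λ = 1: exp(t · [1]) = [e^(1t)].
  For a 2×2 Jordan block J_2(1): exp(t · J_2(1)) = e^(1t)·(I + t·N), where N is the 2×2 nilpotent shift.

After assembling e^{tJ} and conjugating by P, we get:

e^{tB} =
  [-2*t*exp(t) + exp(t), 4*t*exp(t), 0]
  [-t*exp(t), 2*t*exp(t) + exp(t), 0]
  [0, 0, exp(t)]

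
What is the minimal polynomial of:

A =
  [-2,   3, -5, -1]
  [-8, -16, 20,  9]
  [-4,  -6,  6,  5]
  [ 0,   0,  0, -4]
x^2 + 8*x + 16

The characteristic polynomial is χ_A(x) = (x + 4)^4, so the eigenvalues are known. The minimal polynomial is
  m_A(x) = Π_λ (x − λ)^{k_λ}
where k_λ is the size of the *largest* Jordan block for λ (equivalently, the smallest k with (A − λI)^k v = 0 for every generalised eigenvector v of λ).

  λ = -4: largest Jordan block has size 2, contributing (x + 4)^2

So m_A(x) = (x + 4)^2 = x^2 + 8*x + 16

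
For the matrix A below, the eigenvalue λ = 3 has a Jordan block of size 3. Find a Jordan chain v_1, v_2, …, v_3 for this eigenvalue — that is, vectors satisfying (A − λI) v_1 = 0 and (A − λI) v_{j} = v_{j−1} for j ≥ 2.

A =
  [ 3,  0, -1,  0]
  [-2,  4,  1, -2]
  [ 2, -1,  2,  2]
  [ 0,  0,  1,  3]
A Jordan chain for λ = 3 of length 3:
v_1 = (-2, 0, 0, 2)ᵀ
v_2 = (0, -2, 2, 0)ᵀ
v_3 = (1, 0, 0, 0)ᵀ

Let N = A − (3)·I. We want v_3 with N^3 v_3 = 0 but N^2 v_3 ≠ 0; then v_{j-1} := N · v_j for j = 3, …, 2.

Pick v_3 = (1, 0, 0, 0)ᵀ.
Then v_2 = N · v_3 = (0, -2, 2, 0)ᵀ.
Then v_1 = N · v_2 = (-2, 0, 0, 2)ᵀ.

Sanity check: (A − (3)·I) v_1 = (0, 0, 0, 0)ᵀ = 0. ✓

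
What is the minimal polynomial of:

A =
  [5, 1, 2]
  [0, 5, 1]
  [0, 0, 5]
x^3 - 15*x^2 + 75*x - 125

The characteristic polynomial is χ_A(x) = (x - 5)^3, so the eigenvalues are known. The minimal polynomial is
  m_A(x) = Π_λ (x − λ)^{k_λ}
where k_λ is the size of the *largest* Jordan block for λ (equivalently, the smallest k with (A − λI)^k v = 0 for every generalised eigenvector v of λ).

  λ = 5: largest Jordan block has size 3, contributing (x − 5)^3

So m_A(x) = (x - 5)^3 = x^3 - 15*x^2 + 75*x - 125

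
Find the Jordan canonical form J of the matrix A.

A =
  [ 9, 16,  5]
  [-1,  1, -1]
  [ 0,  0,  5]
J_3(5)

The characteristic polynomial is
  det(x·I − A) = x^3 - 15*x^2 + 75*x - 125 = (x - 5)^3

Eigenvalues and multiplicities (the geometric multiplicity of λ is n − rank(A − λI), which equals the number of Jordan blocks for λ):
  λ = 5: algebraic multiplicity = 3, geometric multiplicity = 1

Determining the block sizes for each eigenvalue:
  λ = 5: one block (gm = 1), so the single block has size am = 3 → block sizes [3]

Assembling the blocks gives a Jordan form
J =
  [5, 1, 0]
  [0, 5, 1]
  [0, 0, 5]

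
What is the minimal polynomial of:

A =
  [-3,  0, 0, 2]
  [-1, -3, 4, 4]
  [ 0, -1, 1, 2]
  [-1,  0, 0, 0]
x^4 + 5*x^3 + 9*x^2 + 7*x + 2

The characteristic polynomial is χ_A(x) = (x + 1)^3*(x + 2), so the eigenvalues are known. The minimal polynomial is
  m_A(x) = Π_λ (x − λ)^{k_λ}
where k_λ is the size of the *largest* Jordan block for λ (equivalently, the smallest k with (A − λI)^k v = 0 for every generalised eigenvector v of λ).

  λ = -2: largest Jordan block has size 1, contributing (x + 2)
  λ = -1: largest Jordan block has size 3, contributing (x + 1)^3

So m_A(x) = (x + 1)^3*(x + 2) = x^4 + 5*x^3 + 9*x^2 + 7*x + 2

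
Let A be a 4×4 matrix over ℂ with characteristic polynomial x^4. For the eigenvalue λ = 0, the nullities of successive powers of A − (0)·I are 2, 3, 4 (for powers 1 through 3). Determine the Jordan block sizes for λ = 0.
Block sizes for λ = 0: [3, 1]

From the dimensions of kernels of powers, the number of Jordan blocks of size at least j is d_j − d_{j−1} where d_j = dim ker(N^j) (with d_0 = 0). Computing the differences gives [2, 1, 1].
The number of blocks of size exactly k is (#blocks of size ≥ k) − (#blocks of size ≥ k + 1), so the partition is: 1 block(s) of size 1, 1 block(s) of size 3.
In nonincreasing order the block sizes are [3, 1].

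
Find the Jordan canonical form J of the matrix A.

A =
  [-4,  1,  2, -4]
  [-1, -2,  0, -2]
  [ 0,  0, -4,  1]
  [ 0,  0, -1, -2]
J_2(-3) ⊕ J_2(-3)

The characteristic polynomial is
  det(x·I − A) = x^4 + 12*x^3 + 54*x^2 + 108*x + 81 = (x + 3)^4

Eigenvalues and multiplicities (the geometric multiplicity of λ is n − rank(A − λI), which equals the number of Jordan blocks for λ):
  λ = -3: algebraic multiplicity = 4, geometric multiplicity = 2

Determining the block sizes for each eigenvalue:
  λ = -3: with am = 4 and gm = 2, the partition is not yet determined (e.g. several partitions of 4 into 2 parts exist). Let N = A − (-3)·I. Computing rank(N^1) = 2, rank(N^2) = 0; the number of blocks of size ≥ j is rank(N^{j−1}) − rank(N^j), giving [2, 2]. So we have 2 block(s) of size 2 → block sizes [2, 2]

Assembling the blocks gives a Jordan form
J =
  [-3,  1,  0,  0]
  [ 0, -3,  0,  0]
  [ 0,  0, -3,  1]
  [ 0,  0,  0, -3]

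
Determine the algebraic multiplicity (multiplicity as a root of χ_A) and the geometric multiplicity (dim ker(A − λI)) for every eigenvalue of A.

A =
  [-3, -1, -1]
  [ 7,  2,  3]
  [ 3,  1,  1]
λ = 0: alg = 3, geom = 1

Step 1 — factor the characteristic polynomial to read off the algebraic multiplicities:
  χ_A(x) = x^3

Step 2 — compute geometric multiplicities via the rank-nullity identity g(λ) = n − rank(A − λI):
  rank(A − (0)·I) = 2, so dim ker(A − (0)·I) = n − 2 = 1

Summary:
  λ = 0: algebraic multiplicity = 3, geometric multiplicity = 1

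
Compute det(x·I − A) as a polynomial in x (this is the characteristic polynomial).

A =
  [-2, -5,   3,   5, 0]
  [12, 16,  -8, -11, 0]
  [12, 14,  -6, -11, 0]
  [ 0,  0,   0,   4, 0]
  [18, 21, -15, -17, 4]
x^5 - 16*x^4 + 100*x^3 - 304*x^2 + 448*x - 256

Expanding det(x·I − A) (e.g. by cofactor expansion or by noting that A is similar to its Jordan form J, which has the same characteristic polynomial as A) gives
  χ_A(x) = x^5 - 16*x^4 + 100*x^3 - 304*x^2 + 448*x - 256
which factors as (x - 4)^3*(x - 2)^2. The eigenvalues (with algebraic multiplicities) are λ = 2 with multiplicity 2, λ = 4 with multiplicity 3.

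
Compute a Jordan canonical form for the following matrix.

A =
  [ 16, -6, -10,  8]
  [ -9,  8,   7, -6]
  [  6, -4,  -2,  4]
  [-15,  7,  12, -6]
J_3(4) ⊕ J_1(4)

The characteristic polynomial is
  det(x·I − A) = x^4 - 16*x^3 + 96*x^2 - 256*x + 256 = (x - 4)^4

Eigenvalues and multiplicities (the geometric multiplicity of λ is n − rank(A − λI), which equals the number of Jordan blocks for λ):
  λ = 4: algebraic multiplicity = 4, geometric multiplicity = 2

Determining the block sizes for each eigenvalue:
  λ = 4: with am = 4 and gm = 2, the partition is not yet determined (e.g. several partitions of 4 into 2 parts exist). Let N = A − (4)·I. Computing rank(N^1) = 2, rank(N^2) = 1, rank(N^3) = 0; the number of blocks of size ≥ j is rank(N^{j−1}) − rank(N^j), giving [2, 1, 1]. So we have 1 block(s) of size 3, 1 block(s) of size 1 → block sizes [3, 1]

Assembling the blocks gives a Jordan form
J =
  [4, 1, 0, 0]
  [0, 4, 1, 0]
  [0, 0, 4, 0]
  [0, 0, 0, 4]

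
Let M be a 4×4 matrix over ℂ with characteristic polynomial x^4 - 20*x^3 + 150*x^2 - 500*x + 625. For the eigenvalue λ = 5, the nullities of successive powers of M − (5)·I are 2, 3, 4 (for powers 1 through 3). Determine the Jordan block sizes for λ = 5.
Block sizes for λ = 5: [3, 1]

From the dimensions of kernels of powers, the number of Jordan blocks of size at least j is d_j − d_{j−1} where d_j = dim ker(N^j) (with d_0 = 0). Computing the differences gives [2, 1, 1].
The number of blocks of size exactly k is (#blocks of size ≥ k) − (#blocks of size ≥ k + 1), so the partition is: 1 block(s) of size 1, 1 block(s) of size 3.
In nonincreasing order the block sizes are [3, 1].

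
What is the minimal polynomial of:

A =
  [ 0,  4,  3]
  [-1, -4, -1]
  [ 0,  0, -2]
x^3 + 6*x^2 + 12*x + 8

The characteristic polynomial is χ_A(x) = (x + 2)^3, so the eigenvalues are known. The minimal polynomial is
  m_A(x) = Π_λ (x − λ)^{k_λ}
where k_λ is the size of the *largest* Jordan block for λ (equivalently, the smallest k with (A − λI)^k v = 0 for every generalised eigenvector v of λ).

  λ = -2: largest Jordan block has size 3, contributing (x + 2)^3

So m_A(x) = (x + 2)^3 = x^3 + 6*x^2 + 12*x + 8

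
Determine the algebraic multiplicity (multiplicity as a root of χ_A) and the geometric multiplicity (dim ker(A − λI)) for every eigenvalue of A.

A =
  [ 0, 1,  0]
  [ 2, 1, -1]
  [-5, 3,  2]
λ = 1: alg = 3, geom = 1

Step 1 — factor the characteristic polynomial to read off the algebraic multiplicities:
  χ_A(x) = (x - 1)^3

Step 2 — compute geometric multiplicities via the rank-nullity identity g(λ) = n − rank(A − λI):
  rank(A − (1)·I) = 2, so dim ker(A − (1)·I) = n − 2 = 1

Summary:
  λ = 1: algebraic multiplicity = 3, geometric multiplicity = 1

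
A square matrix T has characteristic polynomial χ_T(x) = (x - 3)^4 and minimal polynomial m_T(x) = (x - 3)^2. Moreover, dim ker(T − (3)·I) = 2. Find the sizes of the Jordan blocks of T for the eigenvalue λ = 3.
Block sizes for λ = 3: [2, 2]

Step 1 — from the characteristic polynomial, algebraic multiplicity of λ = 3 is 4. From dim ker(T − (3)·I) = 2, there are exactly 2 Jordan blocks for λ = 3.
Step 2 — from the minimal polynomial, the factor (x − 3)^2 tells us the largest block for λ = 3 has size 2.
Step 3 — with total size 4, 2 blocks, and largest block 2, the block sizes (in nonincreasing order) are [2, 2].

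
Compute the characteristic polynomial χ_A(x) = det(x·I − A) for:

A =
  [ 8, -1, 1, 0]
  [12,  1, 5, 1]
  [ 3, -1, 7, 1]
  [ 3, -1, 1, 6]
x^4 - 22*x^3 + 181*x^2 - 660*x + 900

Expanding det(x·I − A) (e.g. by cofactor expansion or by noting that A is similar to its Jordan form J, which has the same characteristic polynomial as A) gives
  χ_A(x) = x^4 - 22*x^3 + 181*x^2 - 660*x + 900
which factors as (x - 6)^2*(x - 5)^2. The eigenvalues (with algebraic multiplicities) are λ = 5 with multiplicity 2, λ = 6 with multiplicity 2.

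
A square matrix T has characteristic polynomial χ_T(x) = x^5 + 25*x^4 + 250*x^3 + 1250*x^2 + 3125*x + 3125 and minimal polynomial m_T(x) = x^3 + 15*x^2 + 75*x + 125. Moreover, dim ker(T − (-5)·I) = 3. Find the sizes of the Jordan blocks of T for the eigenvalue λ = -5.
Block sizes for λ = -5: [3, 1, 1]

Step 1 — from the characteristic polynomial, algebraic multiplicity of λ = -5 is 5. From dim ker(T − (-5)·I) = 3, there are exactly 3 Jordan blocks for λ = -5.
Step 2 — from the minimal polynomial, the factor (x + 5)^3 tells us the largest block for λ = -5 has size 3.
Step 3 — with total size 5, 3 blocks, and largest block 3, the block sizes (in nonincreasing order) are [3, 1, 1].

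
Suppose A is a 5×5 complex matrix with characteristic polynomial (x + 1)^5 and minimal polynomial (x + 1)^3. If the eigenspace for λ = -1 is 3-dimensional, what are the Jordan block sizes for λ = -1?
Block sizes for λ = -1: [3, 1, 1]

Step 1 — from the characteristic polynomial, algebraic multiplicity of λ = -1 is 5. From dim ker(A − (-1)·I) = 3, there are exactly 3 Jordan blocks for λ = -1.
Step 2 — from the minimal polynomial, the factor (x + 1)^3 tells us the largest block for λ = -1 has size 3.
Step 3 — with total size 5, 3 blocks, and largest block 3, the block sizes (in nonincreasing order) are [3, 1, 1].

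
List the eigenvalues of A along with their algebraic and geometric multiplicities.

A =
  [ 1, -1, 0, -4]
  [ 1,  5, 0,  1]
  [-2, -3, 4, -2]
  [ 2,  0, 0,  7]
λ = 4: alg = 3, geom = 1; λ = 5: alg = 1, geom = 1

Step 1 — factor the characteristic polynomial to read off the algebraic multiplicities:
  χ_A(x) = (x - 5)*(x - 4)^3

Step 2 — compute geometric multiplicities via the rank-nullity identity g(λ) = n − rank(A − λI):
  rank(A − (4)·I) = 3, so dim ker(A − (4)·I) = n − 3 = 1
  rank(A − (5)·I) = 3, so dim ker(A − (5)·I) = n − 3 = 1

Summary:
  λ = 4: algebraic multiplicity = 3, geometric multiplicity = 1
  λ = 5: algebraic multiplicity = 1, geometric multiplicity = 1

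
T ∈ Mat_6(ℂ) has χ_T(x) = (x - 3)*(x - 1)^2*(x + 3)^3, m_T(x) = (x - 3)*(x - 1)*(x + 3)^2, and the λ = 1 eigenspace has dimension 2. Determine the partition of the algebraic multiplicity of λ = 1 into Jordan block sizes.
Block sizes for λ = 1: [1, 1]

Step 1 — from the characteristic polynomial, algebraic multiplicity of λ = 1 is 2. From dim ker(T − (1)·I) = 2, there are exactly 2 Jordan blocks for λ = 1.
Step 2 — from the minimal polynomial, the factor (x − 1) tells us the largest block for λ = 1 has size 1.
Step 3 — with total size 2, 2 blocks, and largest block 1, the block sizes (in nonincreasing order) are [1, 1].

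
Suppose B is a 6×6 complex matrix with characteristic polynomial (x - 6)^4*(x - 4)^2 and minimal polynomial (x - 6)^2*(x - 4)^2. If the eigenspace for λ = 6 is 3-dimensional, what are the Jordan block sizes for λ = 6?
Block sizes for λ = 6: [2, 1, 1]

Step 1 — from the characteristic polynomial, algebraic multiplicity of λ = 6 is 4. From dim ker(B − (6)·I) = 3, there are exactly 3 Jordan blocks for λ = 6.
Step 2 — from the minimal polynomial, the factor (x − 6)^2 tells us the largest block for λ = 6 has size 2.
Step 3 — with total size 4, 3 blocks, and largest block 2, the block sizes (in nonincreasing order) are [2, 1, 1].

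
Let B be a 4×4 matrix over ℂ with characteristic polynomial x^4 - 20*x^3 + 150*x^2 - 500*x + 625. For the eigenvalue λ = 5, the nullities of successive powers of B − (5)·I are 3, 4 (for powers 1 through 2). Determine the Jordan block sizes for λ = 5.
Block sizes for λ = 5: [2, 1, 1]

From the dimensions of kernels of powers, the number of Jordan blocks of size at least j is d_j − d_{j−1} where d_j = dim ker(N^j) (with d_0 = 0). Computing the differences gives [3, 1].
The number of blocks of size exactly k is (#blocks of size ≥ k) − (#blocks of size ≥ k + 1), so the partition is: 2 block(s) of size 1, 1 block(s) of size 2.
In nonincreasing order the block sizes are [2, 1, 1].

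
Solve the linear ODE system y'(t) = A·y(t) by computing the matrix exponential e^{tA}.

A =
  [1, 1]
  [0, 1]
e^{tA} =
  [exp(t), t*exp(t)]
  [0, exp(t)]

Strategy: write A = P · J · P⁻¹ where J is a Jordan canonical form, so e^{tA} = P · e^{tJ} · P⁻¹, and e^{tJ} can be computed block-by-block.

A has Jordan form
J =
  [1, 1]
  [0, 1]
(up to reordering of blocks).

Per-block formulas:
  For a 2×2 Jordan block J_2(1): exp(t · J_2(1)) = e^(1t)·(I + t·N), where N is the 2×2 nilpotent shift.

After assembling e^{tJ} and conjugating by P, we get:

e^{tA} =
  [exp(t), t*exp(t)]
  [0, exp(t)]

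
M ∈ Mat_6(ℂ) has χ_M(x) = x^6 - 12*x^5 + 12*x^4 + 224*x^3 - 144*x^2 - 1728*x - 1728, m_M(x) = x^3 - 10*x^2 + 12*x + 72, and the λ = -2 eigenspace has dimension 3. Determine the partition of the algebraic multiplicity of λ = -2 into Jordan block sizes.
Block sizes for λ = -2: [1, 1, 1]

Step 1 — from the characteristic polynomial, algebraic multiplicity of λ = -2 is 3. From dim ker(M − (-2)·I) = 3, there are exactly 3 Jordan blocks for λ = -2.
Step 2 — from the minimal polynomial, the factor (x + 2) tells us the largest block for λ = -2 has size 1.
Step 3 — with total size 3, 3 blocks, and largest block 1, the block sizes (in nonincreasing order) are [1, 1, 1].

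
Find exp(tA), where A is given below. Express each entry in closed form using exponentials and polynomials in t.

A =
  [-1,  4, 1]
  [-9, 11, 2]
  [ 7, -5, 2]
e^{tA} =
  [-2*t^2*exp(4*t) - 5*t*exp(4*t) + exp(4*t), 3*t^2*exp(4*t)/2 + 4*t*exp(4*t), t^2*exp(4*t)/2 + t*exp(4*t)]
  [-2*t^2*exp(4*t) - 9*t*exp(4*t), 3*t^2*exp(4*t)/2 + 7*t*exp(4*t) + exp(4*t), t^2*exp(4*t)/2 + 2*t*exp(4*t)]
  [-2*t^2*exp(4*t) + 7*t*exp(4*t), 3*t^2*exp(4*t)/2 - 5*t*exp(4*t), t^2*exp(4*t)/2 - 2*t*exp(4*t) + exp(4*t)]

Strategy: write A = P · J · P⁻¹ where J is a Jordan canonical form, so e^{tA} = P · e^{tJ} · P⁻¹, and e^{tJ} can be computed block-by-block.

A has Jordan form
J =
  [4, 1, 0]
  [0, 4, 1]
  [0, 0, 4]
(up to reordering of blocks).

Per-block formulas:
  For a 3×3 Jordan block J_3(4): exp(t · J_3(4)) = e^(4t)·(I + t·N + (t^2/2)·N^2), where N is the 3×3 nilpotent shift.

After assembling e^{tJ} and conjugating by P, we get:

e^{tA} =
  [-2*t^2*exp(4*t) - 5*t*exp(4*t) + exp(4*t), 3*t^2*exp(4*t)/2 + 4*t*exp(4*t), t^2*exp(4*t)/2 + t*exp(4*t)]
  [-2*t^2*exp(4*t) - 9*t*exp(4*t), 3*t^2*exp(4*t)/2 + 7*t*exp(4*t) + exp(4*t), t^2*exp(4*t)/2 + 2*t*exp(4*t)]
  [-2*t^2*exp(4*t) + 7*t*exp(4*t), 3*t^2*exp(4*t)/2 - 5*t*exp(4*t), t^2*exp(4*t)/2 - 2*t*exp(4*t) + exp(4*t)]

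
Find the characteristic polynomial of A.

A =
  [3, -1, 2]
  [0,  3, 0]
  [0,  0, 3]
x^3 - 9*x^2 + 27*x - 27

Expanding det(x·I − A) (e.g. by cofactor expansion or by noting that A is similar to its Jordan form J, which has the same characteristic polynomial as A) gives
  χ_A(x) = x^3 - 9*x^2 + 27*x - 27
which factors as (x - 3)^3. The eigenvalues (with algebraic multiplicities) are λ = 3 with multiplicity 3.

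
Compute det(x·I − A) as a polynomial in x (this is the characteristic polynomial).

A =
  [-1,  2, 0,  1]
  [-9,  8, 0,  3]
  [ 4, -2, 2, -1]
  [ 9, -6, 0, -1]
x^4 - 8*x^3 + 24*x^2 - 32*x + 16

Expanding det(x·I − A) (e.g. by cofactor expansion or by noting that A is similar to its Jordan form J, which has the same characteristic polynomial as A) gives
  χ_A(x) = x^4 - 8*x^3 + 24*x^2 - 32*x + 16
which factors as (x - 2)^4. The eigenvalues (with algebraic multiplicities) are λ = 2 with multiplicity 4.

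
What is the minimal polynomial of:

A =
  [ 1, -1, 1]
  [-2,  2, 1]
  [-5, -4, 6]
x^3 - 9*x^2 + 27*x - 27

The characteristic polynomial is χ_A(x) = (x - 3)^3, so the eigenvalues are known. The minimal polynomial is
  m_A(x) = Π_λ (x − λ)^{k_λ}
where k_λ is the size of the *largest* Jordan block for λ (equivalently, the smallest k with (A − λI)^k v = 0 for every generalised eigenvector v of λ).

  λ = 3: largest Jordan block has size 3, contributing (x − 3)^3

So m_A(x) = (x - 3)^3 = x^3 - 9*x^2 + 27*x - 27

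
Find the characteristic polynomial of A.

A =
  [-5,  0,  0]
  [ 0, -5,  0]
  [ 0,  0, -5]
x^3 + 15*x^2 + 75*x + 125

Expanding det(x·I − A) (e.g. by cofactor expansion or by noting that A is similar to its Jordan form J, which has the same characteristic polynomial as A) gives
  χ_A(x) = x^3 + 15*x^2 + 75*x + 125
which factors as (x + 5)^3. The eigenvalues (with algebraic multiplicities) are λ = -5 with multiplicity 3.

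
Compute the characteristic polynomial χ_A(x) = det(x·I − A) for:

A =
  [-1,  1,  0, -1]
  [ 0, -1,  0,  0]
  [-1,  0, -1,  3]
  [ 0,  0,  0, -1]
x^4 + 4*x^3 + 6*x^2 + 4*x + 1

Expanding det(x·I − A) (e.g. by cofactor expansion or by noting that A is similar to its Jordan form J, which has the same characteristic polynomial as A) gives
  χ_A(x) = x^4 + 4*x^3 + 6*x^2 + 4*x + 1
which factors as (x + 1)^4. The eigenvalues (with algebraic multiplicities) are λ = -1 with multiplicity 4.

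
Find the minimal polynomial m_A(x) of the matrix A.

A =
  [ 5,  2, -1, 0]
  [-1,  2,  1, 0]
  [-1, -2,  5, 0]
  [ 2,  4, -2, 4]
x^2 - 8*x + 16

The characteristic polynomial is χ_A(x) = (x - 4)^4, so the eigenvalues are known. The minimal polynomial is
  m_A(x) = Π_λ (x − λ)^{k_λ}
where k_λ is the size of the *largest* Jordan block for λ (equivalently, the smallest k with (A − λI)^k v = 0 for every generalised eigenvector v of λ).

  λ = 4: largest Jordan block has size 2, contributing (x − 4)^2

So m_A(x) = (x - 4)^2 = x^2 - 8*x + 16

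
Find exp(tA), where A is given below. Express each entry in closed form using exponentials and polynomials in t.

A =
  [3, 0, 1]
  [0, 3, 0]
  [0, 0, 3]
e^{tA} =
  [exp(3*t), 0, t*exp(3*t)]
  [0, exp(3*t), 0]
  [0, 0, exp(3*t)]

Strategy: write A = P · J · P⁻¹ where J is a Jordan canonical form, so e^{tA} = P · e^{tJ} · P⁻¹, and e^{tJ} can be computed block-by-block.

A has Jordan form
J =
  [3, 1, 0]
  [0, 3, 0]
  [0, 0, 3]
(up to reordering of blocks).

Per-block formulas:
  For a 1×1 block at λ = 3: exp(t · [3]) = [e^(3t)].
  For a 2×2 Jordan block J_2(3): exp(t · J_2(3)) = e^(3t)·(I + t·N), where N is the 2×2 nilpotent shift.

After assembling e^{tJ} and conjugating by P, we get:

e^{tA} =
  [exp(3*t), 0, t*exp(3*t)]
  [0, exp(3*t), 0]
  [0, 0, exp(3*t)]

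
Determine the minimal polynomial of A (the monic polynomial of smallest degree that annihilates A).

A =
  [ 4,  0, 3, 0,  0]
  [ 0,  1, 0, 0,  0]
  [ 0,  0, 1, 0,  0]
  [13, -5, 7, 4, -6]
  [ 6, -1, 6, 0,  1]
x^4 - 10*x^3 + 33*x^2 - 40*x + 16

The characteristic polynomial is χ_A(x) = (x - 4)^2*(x - 1)^3, so the eigenvalues are known. The minimal polynomial is
  m_A(x) = Π_λ (x − λ)^{k_λ}
where k_λ is the size of the *largest* Jordan block for λ (equivalently, the smallest k with (A − λI)^k v = 0 for every generalised eigenvector v of λ).

  λ = 1: largest Jordan block has size 2, contributing (x − 1)^2
  λ = 4: largest Jordan block has size 2, contributing (x − 4)^2

So m_A(x) = (x - 4)^2*(x - 1)^2 = x^4 - 10*x^3 + 33*x^2 - 40*x + 16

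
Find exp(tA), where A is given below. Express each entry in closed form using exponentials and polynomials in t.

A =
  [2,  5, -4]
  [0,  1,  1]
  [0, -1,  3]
e^{tA} =
  [exp(2*t), -t^2*exp(2*t)/2 + 5*t*exp(2*t), t^2*exp(2*t)/2 - 4*t*exp(2*t)]
  [0, -t*exp(2*t) + exp(2*t), t*exp(2*t)]
  [0, -t*exp(2*t), t*exp(2*t) + exp(2*t)]

Strategy: write A = P · J · P⁻¹ where J is a Jordan canonical form, so e^{tA} = P · e^{tJ} · P⁻¹, and e^{tJ} can be computed block-by-block.

A has Jordan form
J =
  [2, 1, 0]
  [0, 2, 1]
  [0, 0, 2]
(up to reordering of blocks).

Per-block formulas:
  For a 3×3 Jordan block J_3(2): exp(t · J_3(2)) = e^(2t)·(I + t·N + (t^2/2)·N^2), where N is the 3×3 nilpotent shift.

After assembling e^{tJ} and conjugating by P, we get:

e^{tA} =
  [exp(2*t), -t^2*exp(2*t)/2 + 5*t*exp(2*t), t^2*exp(2*t)/2 - 4*t*exp(2*t)]
  [0, -t*exp(2*t) + exp(2*t), t*exp(2*t)]
  [0, -t*exp(2*t), t*exp(2*t) + exp(2*t)]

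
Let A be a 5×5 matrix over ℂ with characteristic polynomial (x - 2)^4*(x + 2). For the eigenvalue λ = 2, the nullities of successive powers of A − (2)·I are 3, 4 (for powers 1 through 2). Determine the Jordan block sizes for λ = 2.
Block sizes for λ = 2: [2, 1, 1]

From the dimensions of kernels of powers, the number of Jordan blocks of size at least j is d_j − d_{j−1} where d_j = dim ker(N^j) (with d_0 = 0). Computing the differences gives [3, 1].
The number of blocks of size exactly k is (#blocks of size ≥ k) − (#blocks of size ≥ k + 1), so the partition is: 2 block(s) of size 1, 1 block(s) of size 2.
In nonincreasing order the block sizes are [2, 1, 1].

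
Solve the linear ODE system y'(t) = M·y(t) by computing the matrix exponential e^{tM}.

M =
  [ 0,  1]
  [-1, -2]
e^{tM} =
  [t*exp(-t) + exp(-t), t*exp(-t)]
  [-t*exp(-t), -t*exp(-t) + exp(-t)]

Strategy: write M = P · J · P⁻¹ where J is a Jordan canonical form, so e^{tM} = P · e^{tJ} · P⁻¹, and e^{tJ} can be computed block-by-block.

M has Jordan form
J =
  [-1,  1]
  [ 0, -1]
(up to reordering of blocks).

Per-block formulas:
  For a 2×2 Jordan block J_2(-1): exp(t · J_2(-1)) = e^(-1t)·(I + t·N), where N is the 2×2 nilpotent shift.

After assembling e^{tJ} and conjugating by P, we get:

e^{tM} =
  [t*exp(-t) + exp(-t), t*exp(-t)]
  [-t*exp(-t), -t*exp(-t) + exp(-t)]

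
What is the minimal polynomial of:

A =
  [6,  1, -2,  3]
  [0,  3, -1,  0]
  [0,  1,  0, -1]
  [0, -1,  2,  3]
x^4 - 12*x^3 + 48*x^2 - 80*x + 48

The characteristic polynomial is χ_A(x) = (x - 6)*(x - 2)^3, so the eigenvalues are known. The minimal polynomial is
  m_A(x) = Π_λ (x − λ)^{k_λ}
where k_λ is the size of the *largest* Jordan block for λ (equivalently, the smallest k with (A − λI)^k v = 0 for every generalised eigenvector v of λ).

  λ = 2: largest Jordan block has size 3, contributing (x − 2)^3
  λ = 6: largest Jordan block has size 1, contributing (x − 6)

So m_A(x) = (x - 6)*(x - 2)^3 = x^4 - 12*x^3 + 48*x^2 - 80*x + 48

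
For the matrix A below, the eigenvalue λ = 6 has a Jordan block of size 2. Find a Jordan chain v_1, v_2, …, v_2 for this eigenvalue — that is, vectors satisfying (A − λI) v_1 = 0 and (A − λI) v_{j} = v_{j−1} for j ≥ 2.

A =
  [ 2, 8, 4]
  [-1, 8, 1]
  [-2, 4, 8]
A Jordan chain for λ = 6 of length 2:
v_1 = (-4, -1, -2)ᵀ
v_2 = (1, 0, 0)ᵀ

Let N = A − (6)·I. We want v_2 with N^2 v_2 = 0 but N^1 v_2 ≠ 0; then v_{j-1} := N · v_j for j = 2, …, 2.

Pick v_2 = (1, 0, 0)ᵀ.
Then v_1 = N · v_2 = (-4, -1, -2)ᵀ.

Sanity check: (A − (6)·I) v_1 = (0, 0, 0)ᵀ = 0. ✓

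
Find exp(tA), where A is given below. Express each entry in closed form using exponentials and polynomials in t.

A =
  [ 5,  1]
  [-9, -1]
e^{tA} =
  [3*t*exp(2*t) + exp(2*t), t*exp(2*t)]
  [-9*t*exp(2*t), -3*t*exp(2*t) + exp(2*t)]

Strategy: write A = P · J · P⁻¹ where J is a Jordan canonical form, so e^{tA} = P · e^{tJ} · P⁻¹, and e^{tJ} can be computed block-by-block.

A has Jordan form
J =
  [2, 1]
  [0, 2]
(up to reordering of blocks).

Per-block formulas:
  For a 2×2 Jordan block J_2(2): exp(t · J_2(2)) = e^(2t)·(I + t·N), where N is the 2×2 nilpotent shift.

After assembling e^{tJ} and conjugating by P, we get:

e^{tA} =
  [3*t*exp(2*t) + exp(2*t), t*exp(2*t)]
  [-9*t*exp(2*t), -3*t*exp(2*t) + exp(2*t)]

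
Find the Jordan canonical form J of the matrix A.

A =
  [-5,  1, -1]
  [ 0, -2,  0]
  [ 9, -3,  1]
J_2(-2) ⊕ J_1(-2)

The characteristic polynomial is
  det(x·I − A) = x^3 + 6*x^2 + 12*x + 8 = (x + 2)^3

Eigenvalues and multiplicities (the geometric multiplicity of λ is n − rank(A − λI), which equals the number of Jordan blocks for λ):
  λ = -2: algebraic multiplicity = 3, geometric multiplicity = 2

Determining the block sizes for each eigenvalue:
  λ = -2: 2 blocks summing to 3 forces exactly one block of size 2 and the rest size 1 → block sizes [2, 1]

Assembling the blocks gives a Jordan form
J =
  [-2,  1,  0]
  [ 0, -2,  0]
  [ 0,  0, -2]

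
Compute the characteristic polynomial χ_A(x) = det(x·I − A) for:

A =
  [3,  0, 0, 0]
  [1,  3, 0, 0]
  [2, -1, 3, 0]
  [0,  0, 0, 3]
x^4 - 12*x^3 + 54*x^2 - 108*x + 81

Expanding det(x·I − A) (e.g. by cofactor expansion or by noting that A is similar to its Jordan form J, which has the same characteristic polynomial as A) gives
  χ_A(x) = x^4 - 12*x^3 + 54*x^2 - 108*x + 81
which factors as (x - 3)^4. The eigenvalues (with algebraic multiplicities) are λ = 3 with multiplicity 4.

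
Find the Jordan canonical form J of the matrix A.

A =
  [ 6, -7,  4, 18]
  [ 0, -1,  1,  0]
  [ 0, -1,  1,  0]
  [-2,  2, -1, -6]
J_3(0) ⊕ J_1(0)

The characteristic polynomial is
  det(x·I − A) = x^4

Eigenvalues and multiplicities (the geometric multiplicity of λ is n − rank(A − λI), which equals the number of Jordan blocks for λ):
  λ = 0: algebraic multiplicity = 4, geometric multiplicity = 2

Determining the block sizes for each eigenvalue:
  λ = 0: with am = 4 and gm = 2, the partition is not yet determined (e.g. several partitions of 4 into 2 parts exist). Let N = A − (0)·I. Computing rank(N^1) = 2, rank(N^2) = 1, rank(N^3) = 0; the number of blocks of size ≥ j is rank(N^{j−1}) − rank(N^j), giving [2, 1, 1]. So we have 1 block(s) of size 3, 1 block(s) of size 1 → block sizes [3, 1]

Assembling the blocks gives a Jordan form
J =
  [0, 1, 0, 0]
  [0, 0, 1, 0]
  [0, 0, 0, 0]
  [0, 0, 0, 0]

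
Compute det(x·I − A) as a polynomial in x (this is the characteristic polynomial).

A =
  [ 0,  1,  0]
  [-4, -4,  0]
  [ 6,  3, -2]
x^3 + 6*x^2 + 12*x + 8

Expanding det(x·I − A) (e.g. by cofactor expansion or by noting that A is similar to its Jordan form J, which has the same characteristic polynomial as A) gives
  χ_A(x) = x^3 + 6*x^2 + 12*x + 8
which factors as (x + 2)^3. The eigenvalues (with algebraic multiplicities) are λ = -2 with multiplicity 3.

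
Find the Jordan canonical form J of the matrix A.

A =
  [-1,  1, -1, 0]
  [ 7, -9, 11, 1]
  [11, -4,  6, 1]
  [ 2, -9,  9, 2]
J_2(-3) ⊕ J_2(2)

The characteristic polynomial is
  det(x·I − A) = x^4 + 2*x^3 - 11*x^2 - 12*x + 36 = (x - 2)^2*(x + 3)^2

Eigenvalues and multiplicities (the geometric multiplicity of λ is n − rank(A − λI), which equals the number of Jordan blocks for λ):
  λ = -3: algebraic multiplicity = 2, geometric multiplicity = 1
  λ = 2: algebraic multiplicity = 2, geometric multiplicity = 1

Determining the block sizes for each eigenvalue:
  λ = -3: one block (gm = 1), so the single block has size am = 2 → block sizes [2]
  λ = 2: one block (gm = 1), so the single block has size am = 2 → block sizes [2]

Assembling the blocks gives a Jordan form
J =
  [-3,  1, 0, 0]
  [ 0, -3, 0, 0]
  [ 0,  0, 2, 1]
  [ 0,  0, 0, 2]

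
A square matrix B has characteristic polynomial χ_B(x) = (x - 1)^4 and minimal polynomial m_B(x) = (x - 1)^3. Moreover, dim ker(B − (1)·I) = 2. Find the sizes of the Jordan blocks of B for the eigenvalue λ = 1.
Block sizes for λ = 1: [3, 1]

Step 1 — from the characteristic polynomial, algebraic multiplicity of λ = 1 is 4. From dim ker(B − (1)·I) = 2, there are exactly 2 Jordan blocks for λ = 1.
Step 2 — from the minimal polynomial, the factor (x − 1)^3 tells us the largest block for λ = 1 has size 3.
Step 3 — with total size 4, 2 blocks, and largest block 3, the block sizes (in nonincreasing order) are [3, 1].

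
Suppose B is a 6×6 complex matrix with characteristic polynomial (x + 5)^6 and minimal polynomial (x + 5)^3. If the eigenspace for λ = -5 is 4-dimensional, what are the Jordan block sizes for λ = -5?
Block sizes for λ = -5: [3, 1, 1, 1]

Step 1 — from the characteristic polynomial, algebraic multiplicity of λ = -5 is 6. From dim ker(B − (-5)·I) = 4, there are exactly 4 Jordan blocks for λ = -5.
Step 2 — from the minimal polynomial, the factor (x + 5)^3 tells us the largest block for λ = -5 has size 3.
Step 3 — with total size 6, 4 blocks, and largest block 3, the block sizes (in nonincreasing order) are [3, 1, 1, 1].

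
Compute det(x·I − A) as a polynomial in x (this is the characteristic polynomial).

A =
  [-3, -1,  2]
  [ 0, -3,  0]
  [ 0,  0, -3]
x^3 + 9*x^2 + 27*x + 27

Expanding det(x·I − A) (e.g. by cofactor expansion or by noting that A is similar to its Jordan form J, which has the same characteristic polynomial as A) gives
  χ_A(x) = x^3 + 9*x^2 + 27*x + 27
which factors as (x + 3)^3. The eigenvalues (with algebraic multiplicities) are λ = -3 with multiplicity 3.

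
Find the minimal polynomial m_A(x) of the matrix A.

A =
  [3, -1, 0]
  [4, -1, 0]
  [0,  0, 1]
x^2 - 2*x + 1

The characteristic polynomial is χ_A(x) = (x - 1)^3, so the eigenvalues are known. The minimal polynomial is
  m_A(x) = Π_λ (x − λ)^{k_λ}
where k_λ is the size of the *largest* Jordan block for λ (equivalently, the smallest k with (A − λI)^k v = 0 for every generalised eigenvector v of λ).

  λ = 1: largest Jordan block has size 2, contributing (x − 1)^2

So m_A(x) = (x - 1)^2 = x^2 - 2*x + 1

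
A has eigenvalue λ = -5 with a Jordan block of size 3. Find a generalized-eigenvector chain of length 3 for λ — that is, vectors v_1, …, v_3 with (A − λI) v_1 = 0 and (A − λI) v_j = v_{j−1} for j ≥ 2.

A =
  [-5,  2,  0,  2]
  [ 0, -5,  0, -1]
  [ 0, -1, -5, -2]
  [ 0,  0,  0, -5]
A Jordan chain for λ = -5 of length 3:
v_1 = (-2, 0, 1, 0)ᵀ
v_2 = (2, -1, -2, 0)ᵀ
v_3 = (0, 0, 0, 1)ᵀ

Let N = A − (-5)·I. We want v_3 with N^3 v_3 = 0 but N^2 v_3 ≠ 0; then v_{j-1} := N · v_j for j = 3, …, 2.

Pick v_3 = (0, 0, 0, 1)ᵀ.
Then v_2 = N · v_3 = (2, -1, -2, 0)ᵀ.
Then v_1 = N · v_2 = (-2, 0, 1, 0)ᵀ.

Sanity check: (A − (-5)·I) v_1 = (0, 0, 0, 0)ᵀ = 0. ✓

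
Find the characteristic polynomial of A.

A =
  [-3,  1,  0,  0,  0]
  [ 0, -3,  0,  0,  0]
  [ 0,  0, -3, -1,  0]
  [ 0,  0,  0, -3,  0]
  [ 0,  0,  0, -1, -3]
x^5 + 15*x^4 + 90*x^3 + 270*x^2 + 405*x + 243

Expanding det(x·I − A) (e.g. by cofactor expansion or by noting that A is similar to its Jordan form J, which has the same characteristic polynomial as A) gives
  χ_A(x) = x^5 + 15*x^4 + 90*x^3 + 270*x^2 + 405*x + 243
which factors as (x + 3)^5. The eigenvalues (with algebraic multiplicities) are λ = -3 with multiplicity 5.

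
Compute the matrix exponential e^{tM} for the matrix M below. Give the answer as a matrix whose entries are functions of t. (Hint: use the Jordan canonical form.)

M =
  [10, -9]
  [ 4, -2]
e^{tM} =
  [6*t*exp(4*t) + exp(4*t), -9*t*exp(4*t)]
  [4*t*exp(4*t), -6*t*exp(4*t) + exp(4*t)]

Strategy: write M = P · J · P⁻¹ where J is a Jordan canonical form, so e^{tM} = P · e^{tJ} · P⁻¹, and e^{tJ} can be computed block-by-block.

M has Jordan form
J =
  [4, 1]
  [0, 4]
(up to reordering of blocks).

Per-block formulas:
  For a 2×2 Jordan block J_2(4): exp(t · J_2(4)) = e^(4t)·(I + t·N), where N is the 2×2 nilpotent shift.

After assembling e^{tJ} and conjugating by P, we get:

e^{tM} =
  [6*t*exp(4*t) + exp(4*t), -9*t*exp(4*t)]
  [4*t*exp(4*t), -6*t*exp(4*t) + exp(4*t)]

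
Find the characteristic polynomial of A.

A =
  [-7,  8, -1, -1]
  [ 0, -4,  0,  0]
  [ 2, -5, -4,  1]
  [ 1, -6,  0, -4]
x^4 + 19*x^3 + 135*x^2 + 425*x + 500

Expanding det(x·I − A) (e.g. by cofactor expansion or by noting that A is similar to its Jordan form J, which has the same characteristic polynomial as A) gives
  χ_A(x) = x^4 + 19*x^3 + 135*x^2 + 425*x + 500
which factors as (x + 4)*(x + 5)^3. The eigenvalues (with algebraic multiplicities) are λ = -5 with multiplicity 3, λ = -4 with multiplicity 1.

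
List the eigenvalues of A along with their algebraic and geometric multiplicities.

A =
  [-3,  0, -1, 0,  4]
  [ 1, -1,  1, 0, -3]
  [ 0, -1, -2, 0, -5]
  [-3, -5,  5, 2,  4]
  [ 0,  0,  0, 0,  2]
λ = -2: alg = 3, geom = 1; λ = 2: alg = 2, geom = 1

Step 1 — factor the characteristic polynomial to read off the algebraic multiplicities:
  χ_A(x) = (x - 2)^2*(x + 2)^3

Step 2 — compute geometric multiplicities via the rank-nullity identity g(λ) = n − rank(A − λI):
  rank(A − (-2)·I) = 4, so dim ker(A − (-2)·I) = n − 4 = 1
  rank(A − (2)·I) = 4, so dim ker(A − (2)·I) = n − 4 = 1

Summary:
  λ = -2: algebraic multiplicity = 3, geometric multiplicity = 1
  λ = 2: algebraic multiplicity = 2, geometric multiplicity = 1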